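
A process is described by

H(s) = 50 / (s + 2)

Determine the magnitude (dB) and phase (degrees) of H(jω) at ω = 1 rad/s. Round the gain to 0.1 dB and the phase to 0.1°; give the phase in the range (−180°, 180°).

27.0 dB, -26.6°

At s = jω = j1:
pole (s+2): 2 + j1 → |·| = √(2²+1²) = √5 ≈ 2.2361, ∠ = arctan(1/2) ≈ 26.57°
|H| = 50 / 2.2361 ≈ 22.36
Gain = 20 log₁₀(22.36) ≈ 26.99 dB
∠H = 0.00° − 26.57° = -26.57°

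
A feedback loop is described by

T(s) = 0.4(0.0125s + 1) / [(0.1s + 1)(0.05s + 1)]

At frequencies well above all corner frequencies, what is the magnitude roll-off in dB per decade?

Each pole contributes −20 dB/decade at high frequency; each zero contributes +20 dB/decade.
Net: 1 zero(s) − 2 pole(s) → -20 dB/decade.

-20 dB/decade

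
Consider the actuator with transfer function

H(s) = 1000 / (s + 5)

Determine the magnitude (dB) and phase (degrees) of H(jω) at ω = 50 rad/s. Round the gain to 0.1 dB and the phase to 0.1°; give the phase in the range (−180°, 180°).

At s = jω = j50:
pole (s+5): 5 + j50 → |·| = √(5²+50²) = √2525 ≈ 50.249, ∠ = arctan(50/5) ≈ 84.29°
|H| = 1000 / 50.249 ≈ 19.901
Gain = 20 log₁₀(19.901) ≈ 25.98 dB
∠H = 0.00° − 84.29° = -84.29°

26.0 dB, -84.3°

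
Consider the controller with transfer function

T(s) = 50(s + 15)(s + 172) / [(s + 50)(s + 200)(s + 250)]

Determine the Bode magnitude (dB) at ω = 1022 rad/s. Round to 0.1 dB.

At s = jω = j1022:
zero (s+15): 15 + j1022 → |·| = √(15²+1022²) = √1044709 ≈ 1022.1, ∠ = arctan(1022/15) ≈ 89.16°
zero (s+172): 172 + j1022 → |·| = √(172²+1022²) = √1074068 ≈ 1036.4, ∠ = arctan(1022/172) ≈ 80.45°
pole (s+50): 50 + j1022 → |·| = √(50²+1022²) = √1046984 ≈ 1023.2, ∠ = arctan(1022/50) ≈ 87.20°
pole (s+200): 200 + j1022 → |·| = √(200²+1022²) = √1084484 ≈ 1041.4, ∠ = arctan(1022/200) ≈ 78.93°
pole (s+250): 250 + j1022 → |·| = √(250²+1022²) = √1106984 ≈ 1052.1, ∠ = arctan(1022/250) ≈ 76.25°
|T| = 50 · 1.0593e+06 / 1.1211e+09 ≈ 0.047244
Gain = 20 log₁₀(0.047244) ≈ -26.51 dB

-26.5 dB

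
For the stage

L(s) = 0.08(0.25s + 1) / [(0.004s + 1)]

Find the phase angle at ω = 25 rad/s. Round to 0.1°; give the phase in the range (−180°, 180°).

At ω = 25 rad/s:
zero (1 + j25·0.25) = 1 + j6.25 → |·| ≈ 6.3295, ∠ ≈ 80.91°
pole (1 + j25·0.004) = 1 + j0.1 → |·| ≈ 1.005, ∠ ≈ 5.71°
∠L = (80.91°) − (5.71°) = 75.20°

75.2°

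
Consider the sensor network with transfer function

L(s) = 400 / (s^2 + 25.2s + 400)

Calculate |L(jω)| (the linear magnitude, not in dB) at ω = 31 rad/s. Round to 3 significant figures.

0.416

At s = jω = j31:
quadratic: (j31)² + 25.2·j31 + 400 = -561 + j781.2 → |·| ≈ 961.77, ∠ ≈ 125.68°
|L| = 400 / 961.77 ≈ 0.4159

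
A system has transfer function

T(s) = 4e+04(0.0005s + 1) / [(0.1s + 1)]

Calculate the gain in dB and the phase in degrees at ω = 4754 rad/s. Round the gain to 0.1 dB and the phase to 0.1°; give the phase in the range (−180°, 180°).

46.7 dB, -22.7°

At ω = 4754 rad/s:
zero (1 + j4754·0.0005) = 1 + j2.377 → |·| ≈ 2.5788, ∠ ≈ 67.18°
pole (1 + j4754·0.1) = 1 + j475.4 → |·| ≈ 475.4, ∠ ≈ 89.88°
|T| = 4e+04 · 2.5788 / (475.4) ≈ 216.98
Gain = 20 log₁₀(216.98) ≈ 46.73 dB
∠T = (67.18°) − (89.88°) = -22.70°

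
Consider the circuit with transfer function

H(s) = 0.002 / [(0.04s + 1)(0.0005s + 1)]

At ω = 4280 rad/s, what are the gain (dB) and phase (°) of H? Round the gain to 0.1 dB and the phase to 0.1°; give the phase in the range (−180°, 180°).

-106.1 dB, -154.6°

At ω = 4280 rad/s:
pole (1 + j4280·0.04) = 1 + j171.2 → |·| ≈ 171.2, ∠ ≈ 89.67°
pole (1 + j4280·0.0005) = 1 + j2.14 → |·| ≈ 2.3621, ∠ ≈ 64.95°
|H| = 0.002 · 1 / (171.2 · 2.3621) ≈ 4.9457e-06
Gain = 20 log₁₀(4.9457e-06) ≈ -106.12 dB
∠H = (0°) − (89.67° + 64.95°) = -154.62°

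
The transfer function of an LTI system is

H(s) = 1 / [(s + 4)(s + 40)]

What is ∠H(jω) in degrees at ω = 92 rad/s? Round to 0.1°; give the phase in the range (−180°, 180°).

-154.0°

At s = jω = j92:
pole (s+4): 4 + j92 → |·| = √(4²+92²) = √8480 ≈ 92.087, ∠ = arctan(92/4) ≈ 87.51°
pole (s+40): 40 + j92 → |·| = √(40²+92²) = √10064 ≈ 100.32, ∠ = arctan(92/40) ≈ 66.50°
∠H = 0.00° − 154.01° = -154.01°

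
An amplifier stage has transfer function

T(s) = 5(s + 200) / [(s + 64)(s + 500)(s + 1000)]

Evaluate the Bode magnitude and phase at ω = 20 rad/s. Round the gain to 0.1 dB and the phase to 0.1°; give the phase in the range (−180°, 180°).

At s = jω = j20:
zero (s+200): 200 + j20 → |·| = √(200²+20²) = √40400 ≈ 201, ∠ = arctan(20/200) ≈ 5.71°
pole (s+64): 64 + j20 → |·| = √(64²+20²) = √4496 ≈ 67.052, ∠ = arctan(20/64) ≈ 17.35°
pole (s+500): 500 + j20 → |·| = √(500²+20²) = √250400 ≈ 500.4, ∠ = arctan(20/500) ≈ 2.29°
pole (s+1000): 1000 + j20 → |·| = √(1000²+20²) = √1000400 ≈ 1000.2, ∠ = arctan(20/1000) ≈ 1.15°
|T| = 5 · 201 / 3.356e+07 ≈ 2.9946e-05
Gain = 20 log₁₀(2.9946e-05) ≈ -90.47 dB
∠T = 5.71° − 20.79° = -15.08°

-90.5 dB, -15.1°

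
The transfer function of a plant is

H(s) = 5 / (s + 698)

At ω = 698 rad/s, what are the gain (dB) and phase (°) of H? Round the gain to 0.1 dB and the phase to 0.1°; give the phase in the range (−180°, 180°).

-45.9 dB, -45.0°

At s = jω = j698:
pole (s+698): 698 + j698 → |·| = √(698²+698²) = √974408 ≈ 987.12, ∠ = arctan(698/698) ≈ 45.00°
|H| = 5 / 987.12 ≈ 0.0050652
Gain = 20 log₁₀(0.0050652) ≈ -45.91 dB
∠H = 0.00° − 45.00° = -45.00°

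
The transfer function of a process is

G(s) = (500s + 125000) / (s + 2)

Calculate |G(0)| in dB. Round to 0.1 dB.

G(0) = 125000 / 2 = 62500
20 log₁₀(62500) ≈ 95.92 dB

95.9 dB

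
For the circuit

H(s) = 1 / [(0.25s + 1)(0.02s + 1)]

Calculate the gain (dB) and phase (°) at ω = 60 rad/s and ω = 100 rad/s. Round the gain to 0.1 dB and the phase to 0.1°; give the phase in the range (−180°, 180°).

At ω = 60 rad/s:
pole (1 + j60·0.25) = 1 + j15 → |·| ≈ 15.033, ∠ ≈ 86.19°
pole (1 + j60·0.02) = 1 + j1.2 → |·| ≈ 1.562, ∠ ≈ 50.19°
|H| = 1 · 1 / (15.033 · 1.562) ≈ 0.042587
Gain = 20 log₁₀(0.042587) ≈ -27.41 dB
∠H = (0°) − (86.19° + 50.19°) = -136.38°

At ω = 100 rad/s:
pole (1 + j100·0.25) = 1 + j25 → |·| ≈ 25.02, ∠ ≈ 87.71°
pole (1 + j100·0.02) = 1 + j2 → |·| ≈ 2.2361, ∠ ≈ 63.43°
|H| = 1 · 1 / (25.02 · 2.2361) ≈ 0.017874
Gain = 20 log₁₀(0.017874) ≈ -34.96 dB
∠H = (0°) − (87.71° + 63.43°) = -151.14°

ω = 60: -27.4 dB, -136.4°; ω = 100: -35.0 dB, -151.1°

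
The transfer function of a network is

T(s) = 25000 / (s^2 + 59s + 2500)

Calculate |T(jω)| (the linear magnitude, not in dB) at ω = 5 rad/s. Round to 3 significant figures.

At s = jω = j5:
quadratic: (j5)² + 59·j5 + 2500 = 2475 + j295 → |·| ≈ 2492.5, ∠ ≈ 6.80°
|T| = 25000 / 2492.5 ≈ 10.03

10.0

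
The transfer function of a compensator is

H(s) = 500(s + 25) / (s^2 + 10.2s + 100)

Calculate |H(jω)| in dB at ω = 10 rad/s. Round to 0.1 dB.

At s = jω = j10:
zero (s+25): 25 + j10 → |·| = √(25²+10²) = √725 ≈ 26.926, ∠ = arctan(10/25) ≈ 21.80°
quadratic: (j10)² + 10.2·j10 + 100 = 0 + j102 → |·| ≈ 102, ∠ ≈ 90.00°
|H| = 500 · 26.926 / 102 ≈ 131.99
Gain = 20 log₁₀(131.99) ≈ 42.41 dB

42.4 dB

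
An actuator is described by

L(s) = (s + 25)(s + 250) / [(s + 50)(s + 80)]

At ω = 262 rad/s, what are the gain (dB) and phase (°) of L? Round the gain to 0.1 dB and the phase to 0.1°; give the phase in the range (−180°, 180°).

At s = jω = j262:
zero (s+25): 25 + j262 → |·| = √(25²+262²) = √69269 ≈ 263.19, ∠ = arctan(262/25) ≈ 84.55°
zero (s+250): 250 + j262 → |·| = √(250²+262²) = √131144 ≈ 362.14, ∠ = arctan(262/250) ≈ 46.34°
pole (s+50): 50 + j262 → |·| = √(50²+262²) = √71144 ≈ 266.73, ∠ = arctan(262/50) ≈ 79.20°
pole (s+80): 80 + j262 → |·| = √(80²+262²) = √75044 ≈ 273.94, ∠ = arctan(262/80) ≈ 73.02°
|L| = 1 · 95312 / 73068 ≈ 1.3044
Gain = 20 log₁₀(1.3044) ≈ 2.31 dB
∠L = 130.89° − 152.22° = -21.33°

2.3 dB, -21.3°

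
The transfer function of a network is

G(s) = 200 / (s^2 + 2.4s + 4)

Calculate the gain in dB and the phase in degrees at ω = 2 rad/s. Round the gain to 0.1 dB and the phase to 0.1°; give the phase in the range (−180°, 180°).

32.4 dB, -90.0°

At s = jω = j2:
quadratic: (j2)² + 2.4·j2 + 4 = 0 + j4.8 → |·| ≈ 4.8, ∠ ≈ 90.00°
|G| = 200 / 4.8 ≈ 41.667
Gain = 20 log₁₀(41.667) ≈ 32.40 dB
∠G = 0.00° − 90.00° = -90.00°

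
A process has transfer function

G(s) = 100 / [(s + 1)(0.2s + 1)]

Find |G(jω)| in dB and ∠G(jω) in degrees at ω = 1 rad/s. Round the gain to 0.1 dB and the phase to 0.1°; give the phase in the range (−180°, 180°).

At ω = 1 rad/s:
pole (1 + j1·1) = 1 + j1 → |·| ≈ 1.4142, ∠ ≈ 45.00°
pole (1 + j1·0.2) = 1 + j0.2 → |·| ≈ 1.0198, ∠ ≈ 11.31°
|G| = 100 · 1 / (1.4142 · 1.0198) ≈ 69.338
Gain = 20 log₁₀(69.338) ≈ 36.82 dB
∠G = (0°) − (45.00° + 11.31°) = -56.31°

36.8 dB, -56.3°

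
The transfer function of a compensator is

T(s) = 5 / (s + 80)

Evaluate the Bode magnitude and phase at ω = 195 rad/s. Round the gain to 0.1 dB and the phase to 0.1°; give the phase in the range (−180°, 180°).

At s = jω = j195:
pole (s+80): 80 + j195 → |·| = √(80²+195²) = √44425 ≈ 210.77, ∠ = arctan(195/80) ≈ 67.69°
|T| = 5 / 210.77 ≈ 0.023723
Gain = 20 log₁₀(0.023723) ≈ -32.50 dB
∠T = 0.00° − 67.69° = -67.69°

-32.5 dB, -67.7°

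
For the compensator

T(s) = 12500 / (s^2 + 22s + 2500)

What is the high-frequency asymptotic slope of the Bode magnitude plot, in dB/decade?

Each pole contributes −20 dB/decade at high frequency; each zero contributes +20 dB/decade.
Net: 0 zero(s) − 2 pole(s) → -40 dB/decade.

-40 dB/decade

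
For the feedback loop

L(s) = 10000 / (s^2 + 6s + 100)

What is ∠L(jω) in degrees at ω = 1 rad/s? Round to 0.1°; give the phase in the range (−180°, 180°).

At s = jω = j1:
quadratic: (j1)² + 6·j1 + 100 = 99 + j6 → |·| ≈ 99.182, ∠ ≈ 3.47°
∠L = 0.00° − 3.47° = -3.47°

-3.5°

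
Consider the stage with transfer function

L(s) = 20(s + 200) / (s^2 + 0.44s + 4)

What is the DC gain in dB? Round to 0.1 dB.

60.0 dB

L(0) = 20·200 / 4 = 1000
20 log₁₀(1000) ≈ 60.00 dB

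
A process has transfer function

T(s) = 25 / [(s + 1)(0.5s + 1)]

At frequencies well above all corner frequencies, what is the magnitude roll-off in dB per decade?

-40 dB/decade

Each pole contributes −20 dB/decade at high frequency; each zero contributes +20 dB/decade.
Net: 0 zero(s) − 2 pole(s) → -40 dB/decade.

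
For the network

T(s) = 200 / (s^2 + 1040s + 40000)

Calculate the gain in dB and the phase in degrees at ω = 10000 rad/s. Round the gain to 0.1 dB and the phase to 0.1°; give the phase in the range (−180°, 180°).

-114.0 dB, -174.1°

Substitute s = j10000:
Numerator: 200 = 200 + j0
Denominator: (j10000)^2 + 1040(j10000) + 40000 = -99960000 + j10400000
|N| = √(200² + 0²) ≈ 200, ∠N ≈ 0.00°
|D| = √(99960000² + 10400000²) ≈ 1.005e+08, ∠D ≈ 174.06°
|T| = 200 / 1.005e+08 ≈ 1.99e-06
Gain = 20 log₁₀(1.99e-06) ≈ -114.02 dB
∠T = 0.00° − 174.06° = -174.06°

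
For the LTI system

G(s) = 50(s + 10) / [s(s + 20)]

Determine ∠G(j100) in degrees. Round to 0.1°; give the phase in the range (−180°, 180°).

At s = jω = j100:
zero (s+10): 10 + j100 → |·| = √(10²+100²) = √10100 ≈ 100.5, ∠ = arctan(100/10) ≈ 84.29°
pole (s+20): 20 + j100 → |·| = √(20²+100²) = √10400 ≈ 101.98, ∠ = arctan(100/20) ≈ 78.69°
pole at origin: |s| = 100, ∠ = 90.00° (in denominator)
∠G = 84.29° − 168.69° = -84.40°

-84.4°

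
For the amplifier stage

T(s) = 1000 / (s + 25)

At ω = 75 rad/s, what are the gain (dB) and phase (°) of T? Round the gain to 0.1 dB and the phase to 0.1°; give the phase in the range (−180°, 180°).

At s = jω = j75:
pole (s+25): 25 + j75 → |·| = √(25²+75²) = √6250 ≈ 79.057, ∠ = arctan(75/25) ≈ 71.57°
|T| = 1000 / 79.057 ≈ 12.649
Gain = 20 log₁₀(12.649) ≈ 22.04 dB
∠T = 0.00° − 71.57° = -71.57°

22.0 dB, -71.6°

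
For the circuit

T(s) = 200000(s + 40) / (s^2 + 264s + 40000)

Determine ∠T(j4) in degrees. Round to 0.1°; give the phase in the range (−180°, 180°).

4.2°

At s = jω = j4:
zero (s+40): 40 + j4 → |·| = √(40²+4²) = √1616 ≈ 40.2, ∠ = arctan(4/40) ≈ 5.71°
quadratic: (j4)² + 264·j4 + 40000 = 39984 + j1056 → |·| ≈ 39998, ∠ ≈ 1.51°
∠T = 5.71° − 1.51° = 4.20°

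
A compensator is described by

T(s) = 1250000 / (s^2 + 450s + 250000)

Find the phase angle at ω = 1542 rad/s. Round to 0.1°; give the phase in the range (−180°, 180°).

-161.9°

At s = jω = j1542:
quadratic: (j1542)² + 450·j1542 + 250000 = -2127764 + j693900 → |·| ≈ 2.2381e+06, ∠ ≈ 161.94°
∠T = 0.00° − 161.94° = -161.94°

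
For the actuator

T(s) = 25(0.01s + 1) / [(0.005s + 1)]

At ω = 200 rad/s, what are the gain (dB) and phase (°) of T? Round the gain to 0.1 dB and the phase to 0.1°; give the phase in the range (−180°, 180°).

31.9 dB, 18.4°

At ω = 200 rad/s:
zero (1 + j200·0.01) = 1 + j2 → |·| ≈ 2.2361, ∠ ≈ 63.43°
pole (1 + j200·0.005) = 1 + j1 → |·| ≈ 1.4142, ∠ ≈ 45.00°
|T| = 25 · 2.2361 / (1.4142) ≈ 39.529
Gain = 20 log₁₀(39.529) ≈ 31.94 dB
∠T = (63.43°) − (45.00°) = 18.43°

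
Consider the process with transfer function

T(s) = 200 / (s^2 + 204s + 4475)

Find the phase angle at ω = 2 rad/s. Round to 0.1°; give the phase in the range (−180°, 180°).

Substitute s = j2:
Numerator: 200 = 200 + j0
Denominator: (j2)^2 + 204(j2) + 4475 = 4471 + j408
|N| = √(200² + 0²) ≈ 200, ∠N ≈ 0.00°
|D| = √(4471² + 408²) ≈ 4489.6, ∠D ≈ 5.21°
∠T = 0.00° − 5.21° = -5.21°

-5.2°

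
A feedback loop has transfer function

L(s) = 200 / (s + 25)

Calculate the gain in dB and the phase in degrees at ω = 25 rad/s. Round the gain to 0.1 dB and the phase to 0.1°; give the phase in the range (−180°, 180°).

At s = jω = j25:
pole (s+25): 25 + j25 → |·| = √(25²+25²) = √1250 ≈ 35.355, ∠ = arctan(25/25) ≈ 45.00°
|L| = 200 / 35.355 ≈ 5.6569
Gain = 20 log₁₀(5.6569) ≈ 15.05 dB
∠L = 0.00° − 45.00° = -45.00°

15.1 dB, -45.0°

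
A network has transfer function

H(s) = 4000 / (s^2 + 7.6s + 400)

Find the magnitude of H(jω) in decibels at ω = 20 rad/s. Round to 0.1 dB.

At s = jω = j20:
quadratic: (j20)² + 7.6·j20 + 400 = 0 + j152 → |·| ≈ 152, ∠ ≈ 90.00°
|H| = 4000 / 152 ≈ 26.316
Gain = 20 log₁₀(26.316) ≈ 28.40 dB

28.4 dB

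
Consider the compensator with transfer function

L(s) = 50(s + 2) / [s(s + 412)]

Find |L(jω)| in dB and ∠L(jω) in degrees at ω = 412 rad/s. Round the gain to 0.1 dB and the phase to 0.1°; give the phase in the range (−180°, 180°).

At s = jω = j412:
zero (s+2): 2 + j412 → |·| = √(2²+412²) = √169748 ≈ 412, ∠ = arctan(412/2) ≈ 89.72°
pole (s+412): 412 + j412 → |·| = √(412²+412²) = √339488 ≈ 582.66, ∠ = arctan(412/412) ≈ 45.00°
pole at origin: |s| = 412, ∠ = 90.00° (in denominator)
|L| = 50 · 412 / 2.4006e+05 ≈ 0.085812
Gain = 20 log₁₀(0.085812) ≈ -21.33 dB
∠L = 89.72° − 135.00° = -45.28°

-21.3 dB, -45.3°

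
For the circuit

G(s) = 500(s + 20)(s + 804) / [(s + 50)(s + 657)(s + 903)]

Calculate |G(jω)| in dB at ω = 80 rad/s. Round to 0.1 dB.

-4.6 dB

At s = jω = j80:
zero (s+20): 20 + j80 → |·| = √(20²+80²) = √6800 ≈ 82.462, ∠ = arctan(80/20) ≈ 75.96°
zero (s+804): 804 + j80 → |·| = √(804²+80²) = √652816 ≈ 807.97, ∠ = arctan(80/804) ≈ 5.68°
pole (s+50): 50 + j80 → |·| = √(50²+80²) = √8900 ≈ 94.34, ∠ = arctan(80/50) ≈ 57.99°
pole (s+657): 657 + j80 → |·| = √(657²+80²) = √438049 ≈ 661.85, ∠ = arctan(80/657) ≈ 6.94°
pole (s+903): 903 + j80 → |·| = √(903²+80²) = √821809 ≈ 906.54, ∠ = arctan(80/903) ≈ 5.06°
|G| = 500 · 66627 / 5.6603e+07 ≈ 0.58855
Gain = 20 log₁₀(0.58855) ≈ -4.60 dB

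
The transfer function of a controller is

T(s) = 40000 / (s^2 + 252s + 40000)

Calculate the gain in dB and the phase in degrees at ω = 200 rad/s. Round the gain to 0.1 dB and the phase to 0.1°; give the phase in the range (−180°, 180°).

At s = jω = j200:
quadratic: (j200)² + 252·j200 + 40000 = 0 + j50400 → |·| ≈ 50400, ∠ ≈ 90.00°
|T| = 40000 / 50400 ≈ 0.79365
Gain = 20 log₁₀(0.79365) ≈ -2.01 dB
∠T = 0.00° − 90.00° = -90.00°

-2.0 dB, -90.0°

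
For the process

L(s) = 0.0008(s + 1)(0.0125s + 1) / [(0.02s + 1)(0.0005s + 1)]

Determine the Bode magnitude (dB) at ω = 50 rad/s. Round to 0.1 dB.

-29.5 dB

At ω = 50 rad/s:
zero (1 + j50·1) = 1 + j50 → |·| ≈ 50.01, ∠ ≈ 88.85°
zero (1 + j50·0.0125) = 1 + j0.625 → |·| ≈ 1.1792, ∠ ≈ 32.01°
pole (1 + j50·0.02) = 1 + j1 → |·| ≈ 1.4142, ∠ ≈ 45.00°
pole (1 + j50·0.0005) = 1 + j0.025 → |·| ≈ 1.0003, ∠ ≈ 1.43°
|L| = 0.0008 · 50.01 · 1.1792 / (1.4142 · 1.0003) ≈ 0.03335
Gain = 20 log₁₀(0.03335) ≈ -29.54 dB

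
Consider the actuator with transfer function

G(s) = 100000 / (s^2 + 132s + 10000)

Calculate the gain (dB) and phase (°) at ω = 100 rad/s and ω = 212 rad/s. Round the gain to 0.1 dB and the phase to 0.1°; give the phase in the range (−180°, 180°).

At s = jω = j100:
quadratic: (j100)² + 132·j100 + 10000 = 0 + j13200 → |·| ≈ 13200, ∠ ≈ 90.00°
|G| = 100000 / 13200 ≈ 7.5758
Gain = 20 log₁₀(7.5758) ≈ 17.59 dB
∠G = 0.00° − 90.00° = -90.00°

At s = jω = j212:
quadratic: (j212)² + 132·j212 + 10000 = -34944 + j27984 → |·| ≈ 44768, ∠ ≈ 141.31°
|G| = 100000 / 44768 ≈ 2.2337
Gain = 20 log₁₀(2.2337) ≈ 6.98 dB
∠G = 0.00° − 141.31° = -141.31°

ω = 100: 17.6 dB, -90.0°; ω = 212: 7.0 dB, -141.3°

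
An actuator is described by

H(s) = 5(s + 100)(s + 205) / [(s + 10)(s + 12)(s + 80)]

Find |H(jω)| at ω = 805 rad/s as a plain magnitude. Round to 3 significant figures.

At s = jω = j805:
zero (s+100): 100 + j805 → |·| = √(100²+805²) = √658025 ≈ 811.19, ∠ = arctan(805/100) ≈ 82.92°
zero (s+205): 205 + j805 → |·| = √(205²+805²) = √690050 ≈ 830.69, ∠ = arctan(805/205) ≈ 75.71°
pole (s+10): 10 + j805 → |·| = √(10²+805²) = √648125 ≈ 805.06, ∠ = arctan(805/10) ≈ 89.29°
pole (s+12): 12 + j805 → |·| = √(12²+805²) = √648169 ≈ 805.09, ∠ = arctan(805/12) ≈ 89.15°
pole (s+80): 80 + j805 → |·| = √(80²+805²) = √654425 ≈ 808.97, ∠ = arctan(805/80) ≈ 84.32°
|H| = 5 · 6.7385e+05 / 5.2433e+08 ≈ 0.0064258

0.00643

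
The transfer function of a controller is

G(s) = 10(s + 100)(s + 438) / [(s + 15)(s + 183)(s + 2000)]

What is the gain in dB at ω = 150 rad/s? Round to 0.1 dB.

-38.7 dB

At s = jω = j150:
zero (s+100): 100 + j150 → |·| = √(100²+150²) = √32500 ≈ 180.28, ∠ = arctan(150/100) ≈ 56.31°
zero (s+438): 438 + j150 → |·| = √(438²+150²) = √214344 ≈ 462.97, ∠ = arctan(150/438) ≈ 18.90°
pole (s+15): 15 + j150 → |·| = √(15²+150²) = √22725 ≈ 150.75, ∠ = arctan(150/15) ≈ 84.29°
pole (s+183): 183 + j150 → |·| = √(183²+150²) = √55989 ≈ 236.62, ∠ = arctan(150/183) ≈ 39.34°
pole (s+2000): 2000 + j150 → |·| = √(2000²+150²) = √4022500 ≈ 2005.6, ∠ = arctan(150/2000) ≈ 4.29°
|G| = 10 · 83464 / 7.1541e+07 ≈ 0.011667
Gain = 20 log₁₀(0.011667) ≈ -38.66 dB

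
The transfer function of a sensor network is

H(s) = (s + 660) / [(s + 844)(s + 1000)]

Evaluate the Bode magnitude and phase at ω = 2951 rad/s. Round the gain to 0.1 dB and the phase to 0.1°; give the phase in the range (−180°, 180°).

At s = jω = j2951:
zero (s+660): 660 + j2951 → |·| = √(660²+2951²) = √9144001 ≈ 3023.9, ∠ = arctan(2951/660) ≈ 77.39°
pole (s+844): 844 + j2951 → |·| = √(844²+2951²) = √9420737 ≈ 3069.3, ∠ = arctan(2951/844) ≈ 74.04°
pole (s+1000): 1000 + j2951 → |·| = √(1000²+2951²) = √9708401 ≈ 3115.8, ∠ = arctan(2951/1000) ≈ 71.28°
|H| = 1 · 3023.9 / 9.5633e+06 ≈ 0.0003162
Gain = 20 log₁₀(0.0003162) ≈ -70.00 dB
∠H = 77.39° − 145.32° = -67.93°

-70.0 dB, -67.9°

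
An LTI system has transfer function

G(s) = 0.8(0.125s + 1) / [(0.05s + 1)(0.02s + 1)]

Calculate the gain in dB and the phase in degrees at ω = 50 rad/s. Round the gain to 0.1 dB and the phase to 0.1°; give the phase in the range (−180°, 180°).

At ω = 50 rad/s:
zero (1 + j50·0.125) = 1 + j6.25 → |·| ≈ 6.3295, ∠ ≈ 80.91°
pole (1 + j50·0.05) = 1 + j2.5 → |·| ≈ 2.6926, ∠ ≈ 68.20°
pole (1 + j50·0.02) = 1 + j1 → |·| ≈ 1.4142, ∠ ≈ 45.00°
|G| = 0.8 · 6.3295 / (2.6926 · 1.4142) ≈ 1.3298
Gain = 20 log₁₀(1.3298) ≈ 2.48 dB
∠G = (80.91°) − (68.20° + 45.00°) = -32.29°

2.5 dB, -32.3°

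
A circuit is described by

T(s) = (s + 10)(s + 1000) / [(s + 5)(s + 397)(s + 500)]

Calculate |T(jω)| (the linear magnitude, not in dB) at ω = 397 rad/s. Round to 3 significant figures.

0.00300

At s = jω = j397:
zero (s+10): 10 + j397 → |·| = √(10²+397²) = √157709 ≈ 397.13, ∠ = arctan(397/10) ≈ 88.56°
zero (s+1000): 1000 + j397 → |·| = √(1000²+397²) = √1157609 ≈ 1075.9, ∠ = arctan(397/1000) ≈ 21.65°
pole (s+5): 5 + j397 → |·| = √(5²+397²) = √157634 ≈ 397.03, ∠ = arctan(397/5) ≈ 89.28°
pole (s+397): 397 + j397 → |·| = √(397²+397²) = √315218 ≈ 561.44, ∠ = arctan(397/397) ≈ 45.00°
pole (s+500): 500 + j397 → |·| = √(500²+397²) = √407609 ≈ 638.44, ∠ = arctan(397/500) ≈ 38.45°
|T| = 1 · 4.2727e+05 / 1.4231e+08 ≈ 0.0030024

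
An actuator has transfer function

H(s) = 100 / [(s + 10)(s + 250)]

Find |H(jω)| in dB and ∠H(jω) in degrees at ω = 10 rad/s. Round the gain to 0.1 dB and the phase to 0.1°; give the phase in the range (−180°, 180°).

-31.0 dB, -47.3°

At s = jω = j10:
pole (s+10): 10 + j10 → |·| = √(10²+10²) = √200 ≈ 14.142, ∠ = arctan(10/10) ≈ 45.00°
pole (s+250): 250 + j10 → |·| = √(250²+10²) = √62600 ≈ 250.2, ∠ = arctan(10/250) ≈ 2.29°
|H| = 100 / 3538.3 ≈ 0.028262
Gain = 20 log₁₀(0.028262) ≈ -30.98 dB
∠H = 0.00° − 47.29° = -47.29°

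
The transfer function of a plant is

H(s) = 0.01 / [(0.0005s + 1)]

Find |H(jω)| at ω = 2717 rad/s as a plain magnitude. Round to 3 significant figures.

At ω = 2717 rad/s:
pole (1 + j2717·0.0005) = 1 + j1.3585 → |·| ≈ 1.6869, ∠ ≈ 53.64°
|H| = 0.01 · 1 / (1.6869) ≈ 0.005928

0.00593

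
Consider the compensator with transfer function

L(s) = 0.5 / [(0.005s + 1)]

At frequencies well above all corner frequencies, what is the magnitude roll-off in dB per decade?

-20 dB/decade

Each pole contributes −20 dB/decade at high frequency; each zero contributes +20 dB/decade.
Net: 0 zero(s) − 1 pole(s) → -20 dB/decade.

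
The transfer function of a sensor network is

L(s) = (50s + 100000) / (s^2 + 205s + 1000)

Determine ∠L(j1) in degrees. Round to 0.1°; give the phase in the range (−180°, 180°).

-11.6°

Substitute s = j1:
Numerator: 50(j1) + 100000 = 100000 + j50
Denominator: (j1)^2 + 205(j1) + 1000 = 999 + j205
|N| = √(100000² + 50²) ≈ 1e+05, ∠N ≈ 0.03°
|D| = √(999² + 205²) ≈ 1019.8, ∠D ≈ 11.60°
∠L = 0.03° − 11.60° = -11.57°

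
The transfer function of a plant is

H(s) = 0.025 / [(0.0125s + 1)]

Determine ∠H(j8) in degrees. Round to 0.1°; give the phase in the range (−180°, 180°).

At ω = 8 rad/s:
pole (1 + j8·0.0125) = 1 + j0.1 → |·| ≈ 1.005, ∠ ≈ 5.71°
∠H = (0°) − (5.71°) = -5.71°

-5.7°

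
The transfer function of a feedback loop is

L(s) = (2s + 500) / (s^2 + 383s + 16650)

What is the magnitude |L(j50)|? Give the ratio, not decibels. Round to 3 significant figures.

0.0214

Substitute s = j50:
Numerator: 2(j50) + 500 = 500 + j100
Denominator: (j50)^2 + 383(j50) + 16650 = 14150 + j19150
|N| = √(500² + 100²) ≈ 509.9, ∠N ≈ 11.31°
|D| = √(14150² + 19150²) ≈ 23811, ∠D ≈ 53.54°
|L| = 509.9 / 23811 ≈ 0.021414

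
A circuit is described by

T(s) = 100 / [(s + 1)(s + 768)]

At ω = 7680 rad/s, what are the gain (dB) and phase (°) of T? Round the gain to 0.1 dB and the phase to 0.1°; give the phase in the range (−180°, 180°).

At s = jω = j7680:
pole (s+1): 1 + j7680 → |·| = √(1²+7680²) = √58982401 ≈ 7680, ∠ = arctan(7680/1) ≈ 89.99°
pole (s+768): 768 + j7680 → |·| = √(768²+7680²) = √59572224 ≈ 7718.3, ∠ = arctan(7680/768) ≈ 84.29°
|T| = 100 / 5.9277e+07 ≈ 1.687e-06
Gain = 20 log₁₀(1.687e-06) ≈ -115.46 dB
∠T = 0.00° − 174.28° = -174.28°

-115.5 dB, -174.3°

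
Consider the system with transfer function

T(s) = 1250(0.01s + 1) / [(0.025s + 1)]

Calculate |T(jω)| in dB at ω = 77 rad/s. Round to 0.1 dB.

57.2 dB

At ω = 77 rad/s:
zero (1 + j77·0.01) = 1 + j0.77 → |·| ≈ 1.2621, ∠ ≈ 37.60°
pole (1 + j77·0.025) = 1 + j1.925 → |·| ≈ 2.1692, ∠ ≈ 62.55°
|T| = 1250 · 1.2621 / (2.1692) ≈ 727.28
Gain = 20 log₁₀(727.28) ≈ 57.23 dB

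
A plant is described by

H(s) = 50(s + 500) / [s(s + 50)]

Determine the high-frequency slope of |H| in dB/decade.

-20 dB/decade

Each pole contributes −20 dB/decade at high frequency; each zero contributes +20 dB/decade.
Net: 1 zero(s) − 2 pole(s) → -20 dB/decade.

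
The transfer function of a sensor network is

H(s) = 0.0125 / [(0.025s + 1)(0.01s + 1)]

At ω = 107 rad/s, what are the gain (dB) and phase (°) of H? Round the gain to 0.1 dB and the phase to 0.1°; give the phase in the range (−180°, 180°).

-50.5 dB, -116.4°

At ω = 107 rad/s:
pole (1 + j107·0.025) = 1 + j2.675 → |·| ≈ 2.8558, ∠ ≈ 69.50°
pole (1 + j107·0.01) = 1 + j1.07 → |·| ≈ 1.4645, ∠ ≈ 46.94°
|H| = 0.0125 · 1 / (2.8558 · 1.4645) ≈ 0.0029888
Gain = 20 log₁₀(0.0029888) ≈ -50.49 dB
∠H = (0°) − (69.50° + 46.94°) = -116.44°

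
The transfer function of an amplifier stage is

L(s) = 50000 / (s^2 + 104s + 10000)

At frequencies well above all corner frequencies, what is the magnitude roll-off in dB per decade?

-40 dB/decade

Each pole contributes −20 dB/decade at high frequency; each zero contributes +20 dB/decade.
Net: 0 zero(s) − 2 pole(s) → -40 dB/decade.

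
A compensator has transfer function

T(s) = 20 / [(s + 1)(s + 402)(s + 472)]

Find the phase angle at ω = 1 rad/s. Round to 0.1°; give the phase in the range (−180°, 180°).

At s = jω = j1:
pole (s+1): 1 + j1 → |·| = √(1²+1²) = √2 ≈ 1.4142, ∠ = arctan(1/1) ≈ 45.00°
pole (s+402): 402 + j1 → |·| = √(402²+1²) = √161605 ≈ 402, ∠ = arctan(1/402) ≈ 0.14°
pole (s+472): 472 + j1 → |·| = √(472²+1²) = √222785 ≈ 472, ∠ = arctan(1/472) ≈ 0.12°
∠T = 0.00° − 45.26° = -45.26°

-45.3°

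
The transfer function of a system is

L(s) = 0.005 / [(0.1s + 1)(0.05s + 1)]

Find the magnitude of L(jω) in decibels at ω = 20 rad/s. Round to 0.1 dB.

At ω = 20 rad/s:
pole (1 + j20·0.1) = 1 + j2 → |·| ≈ 2.2361, ∠ ≈ 63.43°
pole (1 + j20·0.05) = 1 + j1 → |·| ≈ 1.4142, ∠ ≈ 45.00°
|L| = 0.005 · 1 / (2.2361 · 1.4142) ≈ 0.0015811
Gain = 20 log₁₀(0.0015811) ≈ -56.02 dB

-56.0 dB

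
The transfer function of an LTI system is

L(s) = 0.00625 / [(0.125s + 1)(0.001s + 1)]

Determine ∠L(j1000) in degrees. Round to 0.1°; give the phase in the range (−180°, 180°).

-134.5°

At ω = 1000 rad/s:
pole (1 + j1000·0.125) = 1 + j125 → |·| ≈ 125, ∠ ≈ 89.54°
pole (1 + j1000·0.001) = 1 + j1 → |·| ≈ 1.4142, ∠ ≈ 45.00°
∠L = (0°) − (89.54° + 45.00°) = -134.54°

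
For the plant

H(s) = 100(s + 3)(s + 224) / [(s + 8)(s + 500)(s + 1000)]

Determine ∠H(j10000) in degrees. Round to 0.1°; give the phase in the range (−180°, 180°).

-82.7°

At s = jω = j10000:
zero (s+3): 3 + j10000 → |·| = √(3²+10000²) = √100000009 ≈ 10000, ∠ = arctan(10000/3) ≈ 89.98°
zero (s+224): 224 + j10000 → |·| = √(224²+10000²) = √100050176 ≈ 10003, ∠ = arctan(10000/224) ≈ 88.72°
pole (s+8): 8 + j10000 → |·| = √(8²+10000²) = √100000064 ≈ 10000, ∠ = arctan(10000/8) ≈ 89.95°
pole (s+500): 500 + j10000 → |·| = √(500²+10000²) = √100250000 ≈ 10012, ∠ = arctan(10000/500) ≈ 87.14°
pole (s+1000): 1000 + j10000 → |·| = √(1000²+10000²) = √101000000 ≈ 10050, ∠ = arctan(10000/1000) ≈ 84.29°
∠H = 178.70° − 261.38° = -82.68°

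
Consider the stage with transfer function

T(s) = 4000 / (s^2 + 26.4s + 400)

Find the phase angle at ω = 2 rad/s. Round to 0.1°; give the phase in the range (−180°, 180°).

-7.6°

At s = jω = j2:
quadratic: (j2)² + 26.4·j2 + 400 = 396 + j52.8 → |·| ≈ 399.5, ∠ ≈ 7.59°
∠T = 0.00° − 7.59° = -7.59°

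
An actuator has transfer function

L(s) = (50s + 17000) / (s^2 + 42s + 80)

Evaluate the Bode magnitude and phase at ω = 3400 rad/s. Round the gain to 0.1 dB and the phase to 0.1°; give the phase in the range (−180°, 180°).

Substitute s = j3400:
Numerator: 50(j3400) + 17000 = 17000 + j170000
Denominator: (j3400)^2 + 42(j3400) + 80 = -11559920 + j142800
|N| = √(17000² + 170000²) ≈ 1.7085e+05, ∠N ≈ 84.29°
|D| = √(11559920² + 142800²) ≈ 1.1561e+07, ∠D ≈ 179.29°
|L| = 1.7085e+05 / 1.1561e+07 ≈ 0.014778
Gain = 20 log₁₀(0.014778) ≈ -36.61 dB
∠L = 84.29° − 179.29° = -95.00°

-36.6 dB, -95.0°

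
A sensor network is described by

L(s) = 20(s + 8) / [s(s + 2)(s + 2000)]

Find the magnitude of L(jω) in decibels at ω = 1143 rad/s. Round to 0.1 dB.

-102.4 dB

At s = jω = j1143:
zero (s+8): 8 + j1143 → |·| = √(8²+1143²) = √1306513 ≈ 1143, ∠ = arctan(1143/8) ≈ 89.60°
pole (s+2): 2 + j1143 → |·| = √(2²+1143²) = √1306453 ≈ 1143, ∠ = arctan(1143/2) ≈ 89.90°
pole (s+2000): 2000 + j1143 → |·| = √(2000²+1143²) = √5306449 ≈ 2303.6, ∠ = arctan(1143/2000) ≈ 29.75°
pole at origin: |s| = 1143, ∠ = 90.00° (in denominator)
|L| = 20 · 1143 / 3.0095e+09 ≈ 7.5959e-06
Gain = 20 log₁₀(7.5959e-06) ≈ -102.39 dB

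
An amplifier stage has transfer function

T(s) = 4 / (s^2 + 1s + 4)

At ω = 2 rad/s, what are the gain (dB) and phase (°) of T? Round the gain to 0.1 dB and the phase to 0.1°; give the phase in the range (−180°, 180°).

At s = jω = j2:
quadratic: (j2)² + 1·j2 + 4 = 0 + j2 → |·| ≈ 2, ∠ ≈ 90.00°
|T| = 4 / 2 ≈ 2
Gain = 20 log₁₀(2) ≈ 6.02 dB
∠T = 0.00° − 90.00° = -90.00°

6.0 dB, -90.0°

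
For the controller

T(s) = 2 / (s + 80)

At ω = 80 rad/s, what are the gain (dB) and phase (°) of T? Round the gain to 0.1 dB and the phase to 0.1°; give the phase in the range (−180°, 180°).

-35.1 dB, -45.0°

Substitute s = j80:
Numerator: 2 = 2 + j0
Denominator: (j80) + 80 = 80 + j80
|N| = √(2² + 0²) ≈ 2, ∠N ≈ 0.00°
|D| = √(80² + 80²) ≈ 113.14, ∠D ≈ 45.00°
|T| = 2 / 113.14 ≈ 0.017677
Gain = 20 log₁₀(0.017677) ≈ -35.05 dB
∠T = 0.00° − 45.00° = -45.00°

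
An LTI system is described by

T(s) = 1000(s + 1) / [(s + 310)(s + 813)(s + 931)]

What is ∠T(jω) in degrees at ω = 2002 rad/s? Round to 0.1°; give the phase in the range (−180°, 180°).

-124.2°

At s = jω = j2002:
zero (s+1): 1 + j2002 → |·| = √(1²+2002²) = √4008005 ≈ 2002, ∠ = arctan(2002/1) ≈ 89.97°
pole (s+310): 310 + j2002 → |·| = √(310²+2002²) = √4104104 ≈ 2025.9, ∠ = arctan(2002/310) ≈ 81.20°
pole (s+813): 813 + j2002 → |·| = √(813²+2002²) = √4668973 ≈ 2160.8, ∠ = arctan(2002/813) ≈ 67.90°
pole (s+931): 931 + j2002 → |·| = √(931²+2002²) = √4874765 ≈ 2207.9, ∠ = arctan(2002/931) ≈ 65.06°
∠T = 89.97° − 214.16° = -124.19°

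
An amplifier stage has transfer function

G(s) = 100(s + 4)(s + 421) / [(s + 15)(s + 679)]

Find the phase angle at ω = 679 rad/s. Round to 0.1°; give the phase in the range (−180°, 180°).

At s = jω = j679:
zero (s+4): 4 + j679 → |·| = √(4²+679²) = √461057 ≈ 679.01, ∠ = arctan(679/4) ≈ 89.66°
zero (s+421): 421 + j679 → |·| = √(421²+679²) = √638282 ≈ 798.93, ∠ = arctan(679/421) ≈ 58.20°
pole (s+15): 15 + j679 → |·| = √(15²+679²) = √461266 ≈ 679.17, ∠ = arctan(679/15) ≈ 88.73°
pole (s+679): 679 + j679 → |·| = √(679²+679²) = √922082 ≈ 960.25, ∠ = arctan(679/679) ≈ 45.00°
∠G = 147.86° − 133.73° = 14.13°

14.1°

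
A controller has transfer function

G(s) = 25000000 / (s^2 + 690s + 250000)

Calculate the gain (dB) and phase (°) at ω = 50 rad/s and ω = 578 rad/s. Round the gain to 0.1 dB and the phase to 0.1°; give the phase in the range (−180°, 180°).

ω = 50: 40.0 dB, -7.9°; ω = 578: 35.8 dB, -101.9°

At s = jω = j50:
quadratic: (j50)² + 690·j50 + 250000 = 247500 + j34500 → |·| ≈ 2.4989e+05, ∠ ≈ 7.94°
|G| = 25000000 / 2.4989e+05 ≈ 100.04
Gain = 20 log₁₀(100.04) ≈ 40.00 dB
∠G = 0.00° − 7.94° = -7.94°

At s = jω = j578:
quadratic: (j578)² + 690·j578 + 250000 = -84084 + j398820 → |·| ≈ 4.0759e+05, ∠ ≈ 101.91°
|G| = 25000000 / 4.0759e+05 ≈ 61.336
Gain = 20 log₁₀(61.336) ≈ 35.75 dB
∠G = 0.00° − 101.91° = -101.91°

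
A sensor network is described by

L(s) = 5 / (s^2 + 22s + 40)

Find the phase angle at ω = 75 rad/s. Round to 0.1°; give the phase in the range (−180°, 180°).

Substitute s = j75:
Numerator: 5 = 5 + j0
Denominator: (j75)^2 + 22(j75) + 40 = -5585 + j1650
|N| = √(5² + 0²) ≈ 5, ∠N ≈ 0.00°
|D| = √(5585² + 1650²) ≈ 5823.6, ∠D ≈ 163.54°
∠L = 0.00° − 163.54° = -163.54°

-163.5°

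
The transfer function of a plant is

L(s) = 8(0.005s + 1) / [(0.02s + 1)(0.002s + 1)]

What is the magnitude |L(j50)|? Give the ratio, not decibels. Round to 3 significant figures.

At ω = 50 rad/s:
zero (1 + j50·0.005) = 1 + j0.25 → |·| ≈ 1.0308, ∠ ≈ 14.04°
pole (1 + j50·0.02) = 1 + j1 → |·| ≈ 1.4142, ∠ ≈ 45.00°
pole (1 + j50·0.002) = 1 + j0.1 → |·| ≈ 1.005, ∠ ≈ 5.71°
|L| = 8 · 1.0308 / (1.4142 · 1.005) ≈ 5.8021

5.80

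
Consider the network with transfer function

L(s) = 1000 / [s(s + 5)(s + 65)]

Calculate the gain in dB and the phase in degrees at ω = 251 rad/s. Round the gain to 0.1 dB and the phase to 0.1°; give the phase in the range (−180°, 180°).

At s = jω = j251:
pole (s+5): 5 + j251 → |·| = √(5²+251²) = √63026 ≈ 251.05, ∠ = arctan(251/5) ≈ 88.86°
pole (s+65): 65 + j251 → |·| = √(65²+251²) = √67226 ≈ 259.28, ∠ = arctan(251/65) ≈ 75.48°
pole at origin: |s| = 251, ∠ = 90.00° (in denominator)
|L| = 1000 / 1.6338e+07 ≈ 6.1207e-05
Gain = 20 log₁₀(6.1207e-05) ≈ -84.26 dB
∠L = 0.00° − 254.34° = -254.34° ≡ 105.66° (principal value)

-84.3 dB, 105.7°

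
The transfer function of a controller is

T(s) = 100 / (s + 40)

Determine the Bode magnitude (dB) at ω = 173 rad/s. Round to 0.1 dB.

-5.0 dB

Substitute s = j173:
Numerator: 100 = 100 + j0
Denominator: (j173) + 40 = 40 + j173
|N| = √(100² + 0²) ≈ 100, ∠N ≈ 0.00°
|D| = √(40² + 173²) ≈ 177.56, ∠D ≈ 76.98°
|T| = 100 / 177.56 ≈ 0.56319
Gain = 20 log₁₀(0.56319) ≈ -4.99 dB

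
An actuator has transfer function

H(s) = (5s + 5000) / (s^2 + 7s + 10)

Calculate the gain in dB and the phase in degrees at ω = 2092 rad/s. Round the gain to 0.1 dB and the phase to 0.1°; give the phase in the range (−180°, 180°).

Substitute s = j2092:
Numerator: 5(j2092) + 5000 = 5000 + j10460
Denominator: (j2092)^2 + 7(j2092) + 10 = -4376454 + j14644
|N| = √(5000² + 10460²) ≈ 11594, ∠N ≈ 64.45°
|D| = √(4376454² + 14644²) ≈ 4.3765e+06, ∠D ≈ 179.81°
|H| = 11594 / 4.3765e+06 ≈ 0.0026491
Gain = 20 log₁₀(0.0026491) ≈ -51.54 dB
∠H = 64.45° − 179.81° = -115.36°

-51.5 dB, -115.4°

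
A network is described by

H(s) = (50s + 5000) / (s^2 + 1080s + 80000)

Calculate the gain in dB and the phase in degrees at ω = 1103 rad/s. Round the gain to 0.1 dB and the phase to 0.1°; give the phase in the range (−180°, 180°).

-29.5 dB, -48.8°

Substitute s = j1103:
Numerator: 50(j1103) + 5000 = 5000 + j55150
Denominator: (j1103)^2 + 1080(j1103) + 80000 = -1136609 + j1191240
|N| = √(5000² + 55150²) ≈ 55376, ∠N ≈ 84.82°
|D| = √(1136609² + 1191240²) ≈ 1.6465e+06, ∠D ≈ 133.66°
|H| = 55376 / 1.6465e+06 ≈ 0.033633
Gain = 20 log₁₀(0.033633) ≈ -29.46 dB
∠H = 84.82° − 133.66° = -48.84°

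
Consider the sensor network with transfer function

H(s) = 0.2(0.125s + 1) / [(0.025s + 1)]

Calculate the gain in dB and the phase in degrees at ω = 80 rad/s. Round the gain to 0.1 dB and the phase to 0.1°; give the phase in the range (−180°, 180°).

At ω = 80 rad/s:
zero (1 + j80·0.125) = 1 + j10 → |·| ≈ 10.05, ∠ ≈ 84.29°
pole (1 + j80·0.025) = 1 + j2 → |·| ≈ 2.2361, ∠ ≈ 63.43°
|H| = 0.2 · 10.05 / (2.2361) ≈ 0.89889
Gain = 20 log₁₀(0.89889) ≈ -0.93 dB
∠H = (84.29°) − (63.43°) = 20.86°

-0.9 dB, 20.9°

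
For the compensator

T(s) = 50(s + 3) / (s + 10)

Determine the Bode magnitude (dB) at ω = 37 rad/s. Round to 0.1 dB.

33.7 dB

At s = jω = j37:
zero (s+3): 3 + j37 → |·| = √(3²+37²) = √1378 ≈ 37.121, ∠ = arctan(37/3) ≈ 85.36°
pole (s+10): 10 + j37 → |·| = √(10²+37²) = √1469 ≈ 38.328, ∠ = arctan(37/10) ≈ 74.88°
|T| = 50 · 37.121 / 38.328 ≈ 48.425
Gain = 20 log₁₀(48.425) ≈ 33.70 dB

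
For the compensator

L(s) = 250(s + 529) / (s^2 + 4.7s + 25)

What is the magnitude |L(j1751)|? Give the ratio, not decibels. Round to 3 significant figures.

At s = jω = j1751:
zero (s+529): 529 + j1751 → |·| = √(529²+1751²) = √3345842 ≈ 1829.2, ∠ = arctan(1751/529) ≈ 73.19°
quadratic: (j1751)² + 4.7·j1751 + 25 = -3065976 + j8229.7 → |·| ≈ 3.066e+06, ∠ ≈ 179.85°
|L| = 250 · 1829.2 / 3.066e+06 ≈ 0.14915

0.149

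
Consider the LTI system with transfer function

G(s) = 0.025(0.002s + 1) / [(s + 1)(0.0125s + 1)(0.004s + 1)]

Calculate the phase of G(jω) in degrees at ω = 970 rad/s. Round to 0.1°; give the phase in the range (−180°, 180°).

172.0°

At ω = 970 rad/s:
zero (1 + j970·0.002) = 1 + j1.94 → |·| ≈ 2.1826, ∠ ≈ 62.73°
pole (1 + j970·1) = 1 + j970 → |·| ≈ 970, ∠ ≈ 89.94°
pole (1 + j970·0.0125) = 1 + j12.125 → |·| ≈ 12.166, ∠ ≈ 85.29°
pole (1 + j970·0.004) = 1 + j3.88 → |·| ≈ 4.0068, ∠ ≈ 75.55°
∠G = (62.73°) − (89.94° + 85.29° + 75.55°) = -188.05° ≡ 171.95° (principal value)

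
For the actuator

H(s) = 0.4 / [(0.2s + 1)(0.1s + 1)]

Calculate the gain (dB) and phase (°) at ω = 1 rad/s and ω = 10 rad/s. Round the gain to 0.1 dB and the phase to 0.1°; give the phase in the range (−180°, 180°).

At ω = 1 rad/s:
pole (1 + j1·0.2) = 1 + j0.2 → |·| ≈ 1.0198, ∠ ≈ 11.31°
pole (1 + j1·0.1) = 1 + j0.1 → |·| ≈ 1.005, ∠ ≈ 5.71°
|H| = 0.4 · 1 / (1.0198 · 1.005) ≈ 0.39028
Gain = 20 log₁₀(0.39028) ≈ -8.17 dB
∠H = (0°) − (11.31° + 5.71°) = -17.02°

At ω = 10 rad/s:
pole (1 + j10·0.2) = 1 + j2 → |·| ≈ 2.2361, ∠ ≈ 63.43°
pole (1 + j10·0.1) = 1 + j1 → |·| ≈ 1.4142, ∠ ≈ 45.00°
|H| = 0.4 · 1 / (2.2361 · 1.4142) ≈ 0.12649
Gain = 20 log₁₀(0.12649) ≈ -17.96 dB
∠H = (0°) − (63.43° + 45.00°) = -108.43°

ω = 1: -8.2 dB, -17.0°; ω = 10: -18.0 dB, -108.4°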